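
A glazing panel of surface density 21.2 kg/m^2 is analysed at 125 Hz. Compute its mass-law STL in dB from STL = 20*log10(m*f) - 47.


Mass law: STL = 20 * log10(m * f) - 47
  m * f = 21.2 * 125 = 2650
  log10(2650) = 3.42325
  STL = 20 * 3.42325 - 47 = 68.465 - 47 = 21.5 dB

21.5 dB


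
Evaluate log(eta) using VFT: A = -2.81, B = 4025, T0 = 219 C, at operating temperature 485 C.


VFT equation: log(eta) = A + B / (T - T0)
  T - T0 = 485 - 219 = 266
  B / (T - T0) = 4025 / 266 = 15.132
  log(eta) = -2.81 + 15.132 = 12.322

12.322


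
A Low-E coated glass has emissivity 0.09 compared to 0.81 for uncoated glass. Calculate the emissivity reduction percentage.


Percentage reduction = (1 - coated/uncoated) * 100
  Ratio = 0.09 / 0.81 = 0.1111
  Reduction = (1 - 0.1111) * 100 = 88.9%

88.9%


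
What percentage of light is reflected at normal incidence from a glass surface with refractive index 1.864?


Fresnel reflectance at normal incidence:
  R = ((n - 1)/(n + 1))^2
  (n - 1)/(n + 1) = (1.864 - 1)/(1.864 + 1) = 0.301676
  R = 0.301676^2 = 0.0910084
  R(%) = 0.0910084 * 100 = 9.101%

9.101%


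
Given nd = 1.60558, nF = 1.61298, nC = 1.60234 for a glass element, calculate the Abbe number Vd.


Abbe number formula: Vd = (nd - 1) / (nF - nC)
  nd - 1 = 1.60558 - 1 = 0.60558
  nF - nC = 1.61298 - 1.60234 = 0.01064
  Vd = 0.60558 / 0.01064 = 56.92

56.92


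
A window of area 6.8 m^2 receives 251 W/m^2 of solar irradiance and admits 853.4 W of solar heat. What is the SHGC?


Rearrange Q = Area * SHGC * Irradiance:
  SHGC = Q / (Area * Irradiance)
  SHGC = 853.4 / (6.8 * 251) = 0.5

0.5


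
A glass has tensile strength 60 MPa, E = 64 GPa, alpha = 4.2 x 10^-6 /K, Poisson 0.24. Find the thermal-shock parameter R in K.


Thermal shock resistance: R = sigma * (1 - nu) / (E * alpha)
  Numerator = 60 * (1 - 0.24) = 45.6
  Denominator = 64 * 1000 * (4.2 x 10^-6) = 0.2688
  R = 45.6 / 0.2688 = 169.6 K

169.6 K


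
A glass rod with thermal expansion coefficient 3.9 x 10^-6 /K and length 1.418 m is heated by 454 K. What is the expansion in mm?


Thermal expansion formula: dL = alpha * L0 * dT
  dL = (3.9 x 10^-6) * 1.418 * 454 = 0.00251071 m
Convert to mm: 0.00251071 * 1000 = 2.5107 mm

2.5107 mm


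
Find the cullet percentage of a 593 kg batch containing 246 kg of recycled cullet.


Cullet ratio = (cullet mass / total batch mass) * 100
  Ratio = 246 / 593 * 100 = 41.48%

41.48%


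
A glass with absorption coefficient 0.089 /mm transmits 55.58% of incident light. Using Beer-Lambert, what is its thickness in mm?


Rearrange T = exp(-alpha * thickness):
  thickness = -ln(T) / alpha
  T = 55.58/100 = 0.5558
  ln(T) = -0.58735
  -ln(T) = 0.58735
  thickness = 0.58735 / 0.089 = 6.6 mm

6.6 mm


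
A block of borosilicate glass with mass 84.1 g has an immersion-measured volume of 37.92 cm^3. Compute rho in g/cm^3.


Use the definition of density:
  rho = mass / volume
  rho = 84.1 / 37.92 = 2.218 g/cm^3

2.218 g/cm^3


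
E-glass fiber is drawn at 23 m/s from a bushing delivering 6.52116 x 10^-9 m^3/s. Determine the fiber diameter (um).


Cross-sectional area from continuity:
  A = Q / v = 6.52116 x 10^-9 / 23 = 2.835287 x 10^-10 m^2
Diameter from circular cross-section:
  d = sqrt(4A / pi) * 10^6 (m -> um)
  d = sqrt(4 * 2.835287 x 10^-10 / pi) * 10^6 = 19.0 um

19.0 um


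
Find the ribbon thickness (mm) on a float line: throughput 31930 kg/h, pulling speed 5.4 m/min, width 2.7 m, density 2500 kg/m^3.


Ribbon cross-section from mass balance:
  Volume rate = throughput / density = 31930 / 2500 = 12.772 m^3/h
  thickness = volume rate / (speed * 60 * width), i.e.
  thickness = throughput / (60 * speed * width * density) * 1000
  thickness = 31930 / (60 * 5.4 * 2.7 * 2500) * 1000 = 14.6 mm

14.6 mm


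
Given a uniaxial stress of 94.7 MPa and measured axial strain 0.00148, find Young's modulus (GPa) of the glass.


Young's modulus: E = stress / strain
  E = 94.7 MPa / 0.00148 = 63986.49 MPa
Convert to GPa: 63986.49 / 1000 = 63.99 GPa

63.99 GPa


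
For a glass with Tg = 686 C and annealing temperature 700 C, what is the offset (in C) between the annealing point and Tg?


Offset = T_anneal - Tg:
  offset = 700 - 686 = 14 C

14 C


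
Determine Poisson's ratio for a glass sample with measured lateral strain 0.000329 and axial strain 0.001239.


Poisson's ratio: nu = lateral strain / axial strain
  nu = 0.000329 / 0.001239 = 0.2655

0.2655


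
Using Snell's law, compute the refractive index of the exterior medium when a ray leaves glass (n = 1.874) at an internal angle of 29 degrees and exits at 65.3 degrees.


Apply Snell's law: n1 * sin(theta1) = n2 * sin(theta2)
  n2 = n1 * sin(theta1) / sin(theta2)
  sin(29) = 0.48481
  sin(65.3) = 0.908508
  n2 = 1.874 * 0.48481 / 0.908508 = 1.0

1.0


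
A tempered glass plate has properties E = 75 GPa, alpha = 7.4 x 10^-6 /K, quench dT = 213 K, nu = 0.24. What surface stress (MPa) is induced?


Tempering stress: sigma = E * alpha * dT / (1 - nu)
  E (MPa) = 75 * 1000 = 75000
  Numerator = 75000 * (7.4 x 10^-6) * 213 = 118.215
  Denominator = 1 - 0.24 = 0.76
  sigma = 118.215 / 0.76 = 155.5 MPa

155.5 MPa


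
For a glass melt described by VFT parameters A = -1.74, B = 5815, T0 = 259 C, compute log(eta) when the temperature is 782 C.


VFT equation: log(eta) = A + B / (T - T0)
  T - T0 = 782 - 259 = 523
  B / (T - T0) = 5815 / 523 = 11.119
  log(eta) = -1.74 + 11.119 = 9.379

9.379


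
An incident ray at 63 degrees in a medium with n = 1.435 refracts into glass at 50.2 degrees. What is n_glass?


Apply Snell's law: n1 * sin(theta1) = n2 * sin(theta2)
  n2 = n1 * sin(theta1) / sin(theta2)
  sin(63) = 0.891007
  sin(50.2) = 0.768284
  n2 = 1.435 * 0.891007 / 0.768284 = 1.6642

1.6642


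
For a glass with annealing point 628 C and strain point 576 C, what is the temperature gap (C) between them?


Gap = T_anneal - T_strain:
  gap = 628 - 576 = 52 C

52 C


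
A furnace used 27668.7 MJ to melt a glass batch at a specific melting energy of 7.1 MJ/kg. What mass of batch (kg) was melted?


Rearrange E = m * s for m:
  m = E / s
  m = 27668.7 / 7.1 = 3897.0 kg

3897.0 kg


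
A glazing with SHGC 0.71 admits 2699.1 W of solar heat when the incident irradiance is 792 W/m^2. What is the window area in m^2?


Rearrange Q = Area * SHGC * Irradiance:
  Area = Q / (SHGC * Irradiance)
  Area = 2699.1 / (0.71 * 792) = 4.8 m^2

4.8 m^2


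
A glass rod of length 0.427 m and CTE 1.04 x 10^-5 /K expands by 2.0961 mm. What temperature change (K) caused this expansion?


Rearrange dL = alpha * L0 * dT for dT:
  dT = dL / (alpha * L0)
  dL (m) = 2.0961 / 1000 = 0.0020961
  dT = 0.0020961 / ((1.04 x 10^-5) * 0.427) = 472.0 K

472.0 K


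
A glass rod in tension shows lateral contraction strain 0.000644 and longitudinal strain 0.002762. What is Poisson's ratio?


Poisson's ratio: nu = lateral strain / axial strain
  nu = 0.000644 / 0.002762 = 0.2332

0.2332


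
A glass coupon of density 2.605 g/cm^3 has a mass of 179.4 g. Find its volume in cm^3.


Rearrange rho = m / V:
  V = m / rho
  V = 179.4 / 2.605 = 68.868 cm^3

68.868 cm^3


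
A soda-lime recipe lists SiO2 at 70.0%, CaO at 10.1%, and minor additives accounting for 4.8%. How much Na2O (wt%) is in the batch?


Pieces sum to 100%:
  Na2O = 100 - (SiO2 + CaO + others)
  Na2O = 100 - (70.0 + 10.1 + 4.8) = 15.1%

15.1%


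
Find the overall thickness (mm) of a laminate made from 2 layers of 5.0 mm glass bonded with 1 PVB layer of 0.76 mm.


Total thickness = glass contribution + PVB contribution
  Glass: 2 * 5.0 = 10.0 mm
  PVB: 1 * 0.76 = 0.76 mm
  Total = 10.0 + 0.76 = 10.76 mm

10.76 mm


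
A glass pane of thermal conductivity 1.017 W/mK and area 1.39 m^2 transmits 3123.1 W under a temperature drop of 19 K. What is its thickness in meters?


Fourier's law: t = k * A * dT / Q
  t = 1.017 * 1.39 * 19 / 3123.1
  t = 26.85897 / 3123.1 = 0.0086 m

0.0086 m


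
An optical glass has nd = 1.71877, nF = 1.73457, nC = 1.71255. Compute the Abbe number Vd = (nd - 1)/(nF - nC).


Abbe number formula: Vd = (nd - 1) / (nF - nC)
  nd - 1 = 1.71877 - 1 = 0.71877
  nF - nC = 1.73457 - 1.71255 = 0.02202
  Vd = 0.71877 / 0.02202 = 32.64

32.64


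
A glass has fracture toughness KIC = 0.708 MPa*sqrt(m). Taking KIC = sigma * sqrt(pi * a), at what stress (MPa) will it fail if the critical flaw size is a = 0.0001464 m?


Rearrange KIC = sigma * sqrt(pi * a):
  sigma = KIC / sqrt(pi * a)
  sqrt(pi * 0.0001464) = 0.021446
  sigma = 0.708 / 0.021446 = 33.01 MPa

33.01 MPa


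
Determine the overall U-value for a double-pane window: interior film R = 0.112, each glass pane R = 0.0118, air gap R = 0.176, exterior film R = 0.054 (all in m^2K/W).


Total thermal resistance (series):
  R_total = R_in + R_glass + R_air + R_glass + R_out
  R_total = 0.112 + 0.0118 + 0.176 + 0.0118 + 0.054 = 0.3656 m^2K/W
U-value = 1 / R_total = 1 / 0.3656 = 2.735 W/m^2K

2.735 W/m^2K


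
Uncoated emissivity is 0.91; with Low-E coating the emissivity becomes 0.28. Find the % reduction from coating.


Percentage reduction = (1 - coated/uncoated) * 100
  Ratio = 0.28 / 0.91 = 0.3077
  Reduction = (1 - 0.3077) * 100 = 69.2%

69.2%


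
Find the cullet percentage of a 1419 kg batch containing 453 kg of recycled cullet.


Cullet ratio = (cullet mass / total batch mass) * 100
  Ratio = 453 / 1419 * 100 = 31.92%

31.92%


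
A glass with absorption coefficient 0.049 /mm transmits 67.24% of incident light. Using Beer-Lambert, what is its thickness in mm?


Rearrange T = exp(-alpha * thickness):
  thickness = -ln(T) / alpha
  T = 67.24/100 = 0.6724
  ln(T) = -0.3969
  -ln(T) = 0.3969
  thickness = 0.3969 / 0.049 = 8.1 mm

8.1 mm


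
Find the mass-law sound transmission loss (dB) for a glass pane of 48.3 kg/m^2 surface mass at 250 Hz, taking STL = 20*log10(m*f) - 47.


Mass law: STL = 20 * log10(m * f) - 47
  m * f = 48.3 * 250 = 12075
  log10(12075) = 4.08189
  STL = 20 * 4.08189 - 47 = 81.6378 - 47 = 34.6 dB

34.6 dB


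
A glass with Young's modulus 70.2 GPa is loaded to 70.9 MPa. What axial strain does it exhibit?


Rearrange E = sigma / epsilon:
  epsilon = sigma / E
  E (MPa) = 70.2 * 1000 = 70200
  epsilon = 70.9 / 70200 = 0.00101

0.00101


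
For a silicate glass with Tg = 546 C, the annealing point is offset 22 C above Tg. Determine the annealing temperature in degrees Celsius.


The annealing temperature is Tg plus the offset:
  T_anneal = 546 + 22 = 568 C

568 C


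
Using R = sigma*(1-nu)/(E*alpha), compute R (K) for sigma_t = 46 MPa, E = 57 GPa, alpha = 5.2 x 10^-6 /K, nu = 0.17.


Thermal shock resistance: R = sigma * (1 - nu) / (E * alpha)
  Numerator = 46 * (1 - 0.17) = 38.18
  Denominator = 57 * 1000 * (5.2 x 10^-6) = 0.2964
  R = 38.18 / 0.2964 = 128.8 K

128.8 K


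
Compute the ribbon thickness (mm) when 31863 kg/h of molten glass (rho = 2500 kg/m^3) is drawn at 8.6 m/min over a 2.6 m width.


Ribbon cross-section from mass balance:
  Volume rate = throughput / density = 31863 / 2500 = 12.7452 m^3/h
  thickness = volume rate / (speed * 60 * width), i.e.
  thickness = throughput / (60 * speed * width * density) * 1000
  thickness = 31863 / (60 * 8.6 * 2.6 * 2500) * 1000 = 9.5 mm

9.5 mm


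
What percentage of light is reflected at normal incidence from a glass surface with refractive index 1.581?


Fresnel reflectance at normal incidence:
  R = ((n - 1)/(n + 1))^2
  (n - 1)/(n + 1) = (1.581 - 1)/(1.581 + 1) = 0.225107
  R = 0.225107^2 = 0.0506732
  R(%) = 0.0506732 * 100 = 5.067%

5.067%


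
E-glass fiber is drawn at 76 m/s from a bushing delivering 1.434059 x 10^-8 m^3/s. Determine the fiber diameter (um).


Cross-sectional area from continuity:
  A = Q / v = 1.434059 x 10^-8 / 76 = 1.88692 x 10^-10 m^2
Diameter from circular cross-section:
  d = sqrt(4A / pi) * 10^6 (m -> um)
  d = sqrt(4 * 1.88692 x 10^-10 / pi) * 10^6 = 15.5 um

15.5 um


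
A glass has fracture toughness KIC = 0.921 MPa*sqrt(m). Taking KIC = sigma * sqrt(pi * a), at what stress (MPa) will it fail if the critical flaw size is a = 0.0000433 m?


Rearrange KIC = sigma * sqrt(pi * a):
  sigma = KIC / sqrt(pi * a)
  sqrt(pi * 0.0000433) = 0.011663
  sigma = 0.921 / 0.011663 = 78.97 MPa

78.97 MPa


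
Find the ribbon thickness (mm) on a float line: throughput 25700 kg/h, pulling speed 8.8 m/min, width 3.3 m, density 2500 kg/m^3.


Ribbon cross-section from mass balance:
  Volume rate = throughput / density = 25700 / 2500 = 10.28 m^3/h
  thickness = volume rate / (speed * 60 * width), i.e.
  thickness = throughput / (60 * speed * width * density) * 1000
  thickness = 25700 / (60 * 8.8 * 3.3 * 2500) * 1000 = 5.9 mm

5.9 mm


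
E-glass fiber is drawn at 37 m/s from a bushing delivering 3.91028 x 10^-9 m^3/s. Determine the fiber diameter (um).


Cross-sectional area from continuity:
  A = Q / v = 3.91028 x 10^-9 / 37 = 1.056832 x 10^-10 m^2
Diameter from circular cross-section:
  d = sqrt(4A / pi) * 10^6 (m -> um)
  d = sqrt(4 * 1.056832 x 10^-10 / pi) * 10^6 = 11.6 um

11.6 um


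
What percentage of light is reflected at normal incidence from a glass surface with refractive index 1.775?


Fresnel reflectance at normal incidence:
  R = ((n - 1)/(n + 1))^2
  (n - 1)/(n + 1) = (1.775 - 1)/(1.775 + 1) = 0.279279
  R = 0.279279^2 = 0.0779968
  R(%) = 0.0779968 * 100 = 7.8%

7.8%


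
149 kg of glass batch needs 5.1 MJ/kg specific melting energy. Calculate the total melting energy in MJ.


Total energy = mass * specific energy
  E = 149 * 5.1 = 759.9 MJ

759.9 MJ


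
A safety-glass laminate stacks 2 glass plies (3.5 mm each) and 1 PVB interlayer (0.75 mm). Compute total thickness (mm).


Total thickness = glass contribution + PVB contribution
  Glass: 2 * 3.5 = 7.0 mm
  PVB: 1 * 0.75 = 0.75 mm
  Total = 7.0 + 0.75 = 7.75 mm

7.75 mm


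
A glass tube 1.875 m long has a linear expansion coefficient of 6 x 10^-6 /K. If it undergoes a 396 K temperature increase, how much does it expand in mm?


Thermal expansion formula: dL = alpha * L0 * dT
  dL = (6 x 10^-6) * 1.875 * 396 = 0.004455 m
Convert to mm: 0.004455 * 1000 = 4.455 mm

4.455 mm


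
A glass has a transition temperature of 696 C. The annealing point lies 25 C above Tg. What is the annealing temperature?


The annealing temperature is Tg plus the offset:
  T_anneal = 696 + 25 = 721 C

721 C


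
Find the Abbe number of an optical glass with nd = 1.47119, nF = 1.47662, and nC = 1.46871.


Abbe number formula: Vd = (nd - 1) / (nF - nC)
  nd - 1 = 1.47119 - 1 = 0.47119
  nF - nC = 1.47662 - 1.46871 = 0.00791
  Vd = 0.47119 / 0.00791 = 59.57

59.57


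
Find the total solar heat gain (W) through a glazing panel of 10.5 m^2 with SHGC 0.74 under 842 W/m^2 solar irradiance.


Solar heat gain: Q = Area * SHGC * Irradiance
  Q = 10.5 * 0.74 * 842 = 6542.3 W

6542.3 W


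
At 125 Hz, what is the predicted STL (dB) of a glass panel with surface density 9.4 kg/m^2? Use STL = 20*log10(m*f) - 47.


Mass law: STL = 20 * log10(m * f) - 47
  m * f = 9.4 * 125 = 1175
  log10(1175) = 3.07004
  STL = 20 * 3.07004 - 47 = 61.4008 - 47 = 14.4 dB

14.4 dB


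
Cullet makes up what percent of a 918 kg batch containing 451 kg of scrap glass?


Cullet ratio = (cullet mass / total batch mass) * 100
  Ratio = 451 / 918 * 100 = 49.13%

49.13%


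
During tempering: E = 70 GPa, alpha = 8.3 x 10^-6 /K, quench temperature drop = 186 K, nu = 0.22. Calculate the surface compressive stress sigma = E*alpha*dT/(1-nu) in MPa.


Tempering stress: sigma = E * alpha * dT / (1 - nu)
  E (MPa) = 70 * 1000 = 70000
  Numerator = 70000 * (8.3 x 10^-6) * 186 = 108.066
  Denominator = 1 - 0.22 = 0.78
  sigma = 108.066 / 0.78 = 138.5 MPa

138.5 MPa


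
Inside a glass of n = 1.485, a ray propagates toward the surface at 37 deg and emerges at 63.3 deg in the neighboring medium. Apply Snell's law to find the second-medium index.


Apply Snell's law: n1 * sin(theta1) = n2 * sin(theta2)
  n2 = n1 * sin(theta1) / sin(theta2)
  sin(37) = 0.601815
  sin(63.3) = 0.893371
  n2 = 1.485 * 0.601815 / 0.893371 = 1.0004

1.0004


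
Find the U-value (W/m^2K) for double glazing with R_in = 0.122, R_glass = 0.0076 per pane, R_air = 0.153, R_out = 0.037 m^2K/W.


Total thermal resistance (series):
  R_total = R_in + R_glass + R_air + R_glass + R_out
  R_total = 0.122 + 0.0076 + 0.153 + 0.0076 + 0.037 = 0.3272 m^2K/W
U-value = 1 / R_total = 1 / 0.3272 = 3.056 W/m^2K

3.056 W/m^2K


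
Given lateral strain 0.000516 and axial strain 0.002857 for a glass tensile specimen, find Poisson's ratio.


Poisson's ratio: nu = lateral strain / axial strain
  nu = 0.000516 / 0.002857 = 0.1806

0.1806


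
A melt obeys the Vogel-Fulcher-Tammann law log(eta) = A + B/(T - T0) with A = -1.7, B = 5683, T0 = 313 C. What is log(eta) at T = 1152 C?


VFT equation: log(eta) = A + B / (T - T0)
  T - T0 = 1152 - 313 = 839
  B / (T - T0) = 5683 / 839 = 6.774
  log(eta) = -1.7 + 6.774 = 5.074

5.074


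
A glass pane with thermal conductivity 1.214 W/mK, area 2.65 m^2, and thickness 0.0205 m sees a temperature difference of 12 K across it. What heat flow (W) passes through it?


Fourier's law: Q = k * A * dT / t
  Q = 1.214 * 2.65 * 12 / 0.0205
  Q = 38.6052 / 0.0205 = 1883.2 W

1883.2 W


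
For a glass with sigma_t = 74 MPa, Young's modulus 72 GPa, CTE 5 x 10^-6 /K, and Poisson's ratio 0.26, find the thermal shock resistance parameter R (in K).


Thermal shock resistance: R = sigma * (1 - nu) / (E * alpha)
  Numerator = 74 * (1 - 0.26) = 54.76
  Denominator = 72 * 1000 * (5 x 10^-6) = 0.36
  R = 54.76 / 0.36 = 152.1 K

152.1 K


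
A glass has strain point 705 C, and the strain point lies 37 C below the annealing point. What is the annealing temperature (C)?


T_anneal = T_strain + gap:
  T_anneal = 705 + 37 = 742 C

742 C


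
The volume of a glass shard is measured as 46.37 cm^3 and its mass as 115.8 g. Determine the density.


Use the definition of density:
  rho = mass / volume
  rho = 115.8 / 46.37 = 2.497 g/cm^3

2.497 g/cm^3


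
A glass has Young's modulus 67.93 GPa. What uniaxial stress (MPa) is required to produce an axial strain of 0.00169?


Rearrange E = sigma / epsilon:
  sigma = E * epsilon
  E (MPa) = 67.93 * 1000 = 67930
  sigma = 67930 * 0.00169 = 114.8 MPa

114.8 MPa


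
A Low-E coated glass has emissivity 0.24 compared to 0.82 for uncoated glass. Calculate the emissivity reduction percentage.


Percentage reduction = (1 - coated/uncoated) * 100
  Ratio = 0.24 / 0.82 = 0.2927
  Reduction = (1 - 0.2927) * 100 = 70.7%

70.7%


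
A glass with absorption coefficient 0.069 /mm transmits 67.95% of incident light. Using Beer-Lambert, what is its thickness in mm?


Rearrange T = exp(-alpha * thickness):
  thickness = -ln(T) / alpha
  T = 67.95/100 = 0.6795
  ln(T) = -0.3864
  -ln(T) = 0.3864
  thickness = 0.3864 / 0.069 = 5.6 mm

5.6 mm


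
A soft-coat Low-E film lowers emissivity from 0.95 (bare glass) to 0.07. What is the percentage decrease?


Percentage reduction = (1 - coated/uncoated) * 100
  Ratio = 0.07 / 0.95 = 0.0737
  Reduction = (1 - 0.0737) * 100 = 92.6%

92.6%


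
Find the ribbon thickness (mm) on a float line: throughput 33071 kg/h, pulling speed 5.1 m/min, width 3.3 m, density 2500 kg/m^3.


Ribbon cross-section from mass balance:
  Volume rate = throughput / density = 33071 / 2500 = 13.2284 m^3/h
  thickness = volume rate / (speed * 60 * width), i.e.
  thickness = throughput / (60 * speed * width * density) * 1000
  thickness = 33071 / (60 * 5.1 * 3.3 * 2500) * 1000 = 13.1 mm

13.1 mm


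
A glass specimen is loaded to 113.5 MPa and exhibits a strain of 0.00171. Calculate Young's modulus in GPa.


Young's modulus: E = stress / strain
  E = 113.5 MPa / 0.00171 = 66374.27 MPa
Convert to GPa: 66374.27 / 1000 = 66.37 GPa

66.37 GPa


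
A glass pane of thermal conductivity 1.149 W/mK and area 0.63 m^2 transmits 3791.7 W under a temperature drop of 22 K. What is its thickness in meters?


Fourier's law: t = k * A * dT / Q
  t = 1.149 * 0.63 * 22 / 3791.7
  t = 15.92514 / 3791.7 = 0.0042 m

0.0042 m


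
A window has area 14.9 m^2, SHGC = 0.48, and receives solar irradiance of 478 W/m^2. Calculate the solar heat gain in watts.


Solar heat gain: Q = Area * SHGC * Irradiance
  Q = 14.9 * 0.48 * 478 = 3418.7 W

3418.7 W


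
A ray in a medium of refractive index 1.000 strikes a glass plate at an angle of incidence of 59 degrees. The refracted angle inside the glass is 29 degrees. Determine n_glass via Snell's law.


Apply Snell's law: n1 * sin(theta1) = n2 * sin(theta2)
  n2 = n1 * sin(theta1) / sin(theta2)
  sin(59) = 0.857167
  sin(29) = 0.48481
  n2 = 1.000 * 0.857167 / 0.48481 = 1.768

1.768


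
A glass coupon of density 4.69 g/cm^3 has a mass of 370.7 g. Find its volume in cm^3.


Rearrange rho = m / V:
  V = m / rho
  V = 370.7 / 4.69 = 79.041 cm^3

79.041 cm^3


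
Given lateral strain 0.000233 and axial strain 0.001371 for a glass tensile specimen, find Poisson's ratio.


Poisson's ratio: nu = lateral strain / axial strain
  nu = 0.000233 / 0.001371 = 0.1699

0.1699


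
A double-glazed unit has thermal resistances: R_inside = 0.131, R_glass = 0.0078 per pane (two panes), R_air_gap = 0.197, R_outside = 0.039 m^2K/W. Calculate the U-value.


Total thermal resistance (series):
  R_total = R_in + R_glass + R_air + R_glass + R_out
  R_total = 0.131 + 0.0078 + 0.197 + 0.0078 + 0.039 = 0.3826 m^2K/W
U-value = 1 / R_total = 1 / 0.3826 = 2.614 W/m^2K

2.614 W/m^2K


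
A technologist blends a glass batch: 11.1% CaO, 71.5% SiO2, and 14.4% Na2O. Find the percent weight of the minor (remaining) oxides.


Sum the three major oxides:
  SiO2 + Na2O + CaO = 71.5 + 14.4 + 11.1 = 97.0%
Subtract from 100%:
  Others = 100 - 97.0 = 3.0%

3.0%


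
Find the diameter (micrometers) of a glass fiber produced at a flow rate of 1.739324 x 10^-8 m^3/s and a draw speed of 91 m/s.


Cross-sectional area from continuity:
  A = Q / v = 1.739324 x 10^-8 / 91 = 1.911345 x 10^-10 m^2
Diameter from circular cross-section:
  d = sqrt(4A / pi) * 10^6 (m -> um)
  d = sqrt(4 * 1.911345 x 10^-10 / pi) * 10^6 = 15.6 um

15.6 um


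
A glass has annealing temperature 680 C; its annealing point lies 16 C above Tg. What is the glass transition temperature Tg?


Rearrange T_anneal = Tg + offset for Tg:
  Tg = T_anneal - offset = 680 - 16 = 664 C

664 C


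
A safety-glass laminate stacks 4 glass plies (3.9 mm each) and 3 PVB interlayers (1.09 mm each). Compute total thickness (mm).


Total thickness = glass contribution + PVB contribution
  Glass: 4 * 3.9 = 15.6 mm
  PVB: 3 * 1.09 = 3.27 mm
  Total = 15.6 + 3.27 = 18.87 mm

18.87 mm


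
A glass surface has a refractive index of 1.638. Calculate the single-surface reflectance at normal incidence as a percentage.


Fresnel reflectance at normal incidence:
  R = ((n - 1)/(n + 1))^2
  (n - 1)/(n + 1) = (1.638 - 1)/(1.638 + 1) = 0.24185
  R = 0.24185^2 = 0.0584914
  R(%) = 0.0584914 * 100 = 5.849%

5.849%


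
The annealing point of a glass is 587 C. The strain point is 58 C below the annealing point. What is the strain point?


Strain point = annealing point - difference:
  T_strain = 587 - 58 = 529 C

529 C


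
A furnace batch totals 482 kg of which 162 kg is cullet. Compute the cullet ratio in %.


Cullet ratio = (cullet mass / total batch mass) * 100
  Ratio = 162 / 482 * 100 = 33.61%

33.61%


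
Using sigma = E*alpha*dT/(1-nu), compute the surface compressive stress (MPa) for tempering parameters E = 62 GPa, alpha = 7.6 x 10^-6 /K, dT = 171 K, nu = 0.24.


Tempering stress: sigma = E * alpha * dT / (1 - nu)
  E (MPa) = 62 * 1000 = 62000
  Numerator = 62000 * (7.6 x 10^-6) * 171 = 80.5752
  Denominator = 1 - 0.24 = 0.76
  sigma = 80.5752 / 0.76 = 106.0 MPa

106.0 MPa


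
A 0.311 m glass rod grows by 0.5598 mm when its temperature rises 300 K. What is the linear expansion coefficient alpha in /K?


Rearrange dL = alpha * L0 * dT for alpha:
  alpha = dL / (L0 * dT)
  alpha = (0.5598 / 1000) / (0.311 * 300) = 0.000006 /K = 6 x 10^-6 /K

6 x 10^-6 /K


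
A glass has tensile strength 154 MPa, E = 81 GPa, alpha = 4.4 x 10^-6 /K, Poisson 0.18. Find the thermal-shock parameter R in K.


Thermal shock resistance: R = sigma * (1 - nu) / (E * alpha)
  Numerator = 154 * (1 - 0.18) = 126.28
  Denominator = 81 * 1000 * (4.4 x 10^-6) = 0.3564
  R = 126.28 / 0.3564 = 354.3 K

354.3 K


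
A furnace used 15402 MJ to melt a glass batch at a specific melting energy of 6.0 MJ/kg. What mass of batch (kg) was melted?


Rearrange E = m * s for m:
  m = E / s
  m = 15402 / 6.0 = 2567.0 kg

2567.0 kg


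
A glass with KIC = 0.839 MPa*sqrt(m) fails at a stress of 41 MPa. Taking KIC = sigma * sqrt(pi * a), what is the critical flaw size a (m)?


Rearrange KIC = sigma * sqrt(pi * a):
  sqrt(pi * a) = KIC / sigma
  sqrt(pi * a) = 0.839 / 41 = 0.020463
  a = (KIC / sigma)^2 / pi
  a = 0.020463^2 / pi = 0.0001333 m

0.0001333 m


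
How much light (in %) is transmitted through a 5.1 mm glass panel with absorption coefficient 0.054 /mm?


Beer-Lambert law: T = exp(-alpha * thickness)
  exponent = -0.054 * 5.1 = -0.2754
  T = exp(-0.2754) = 0.7593
  Percentage = 0.7593 * 100 = 75.93%

75.93%


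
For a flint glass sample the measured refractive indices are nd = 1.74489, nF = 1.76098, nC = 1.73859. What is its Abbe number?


Abbe number formula: Vd = (nd - 1) / (nF - nC)
  nd - 1 = 1.74489 - 1 = 0.74489
  nF - nC = 1.76098 - 1.73859 = 0.02239
  Vd = 0.74489 / 0.02239 = 33.27

33.27


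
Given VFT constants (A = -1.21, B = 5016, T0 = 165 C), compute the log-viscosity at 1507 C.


VFT equation: log(eta) = A + B / (T - T0)
  T - T0 = 1507 - 165 = 1342
  B / (T - T0) = 5016 / 1342 = 3.738
  log(eta) = -1.21 + 3.738 = 2.528

2.528


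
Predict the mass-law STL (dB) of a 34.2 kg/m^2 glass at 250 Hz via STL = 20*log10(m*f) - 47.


Mass law: STL = 20 * log10(m * f) - 47
  m * f = 34.2 * 250 = 8550
  log10(8550) = 3.93197
  STL = 20 * 3.93197 - 47 = 78.6394 - 47 = 31.6 dB

31.6 dB


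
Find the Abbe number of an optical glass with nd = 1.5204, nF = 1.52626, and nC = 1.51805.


Abbe number formula: Vd = (nd - 1) / (nF - nC)
  nd - 1 = 1.5204 - 1 = 0.5204
  nF - nC = 1.52626 - 1.51805 = 0.00821
  Vd = 0.5204 / 0.00821 = 63.39

63.39


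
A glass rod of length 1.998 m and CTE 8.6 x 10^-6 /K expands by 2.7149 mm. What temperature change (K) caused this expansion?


Rearrange dL = alpha * L0 * dT for dT:
  dT = dL / (alpha * L0)
  dL (m) = 2.7149 / 1000 = 0.0027149
  dT = 0.0027149 / ((8.6 x 10^-6) * 1.998) = 158.0 K

158.0 K


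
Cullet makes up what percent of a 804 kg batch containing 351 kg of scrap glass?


Cullet ratio = (cullet mass / total batch mass) * 100
  Ratio = 351 / 804 * 100 = 43.66%

43.66%


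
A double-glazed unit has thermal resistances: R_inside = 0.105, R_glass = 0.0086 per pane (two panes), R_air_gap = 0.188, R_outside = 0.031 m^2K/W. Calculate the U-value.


Total thermal resistance (series):
  R_total = R_in + R_glass + R_air + R_glass + R_out
  R_total = 0.105 + 0.0086 + 0.188 + 0.0086 + 0.031 = 0.3412 m^2K/W
U-value = 1 / R_total = 1 / 0.3412 = 2.931 W/m^2K

2.931 W/m^2K


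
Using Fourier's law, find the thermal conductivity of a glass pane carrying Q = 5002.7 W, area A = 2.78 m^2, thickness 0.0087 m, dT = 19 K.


Fourier's law rearranged: k = Q * t / (A * dT)
  Numerator = 5002.7 * 0.0087 = 43.52349
  Denominator = 2.78 * 19 = 52.82
  k = 43.52349 / 52.82 = 0.824 W/mK

0.824 W/mK


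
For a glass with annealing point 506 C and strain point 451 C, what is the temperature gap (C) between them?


Gap = T_anneal - T_strain:
  gap = 506 - 451 = 55 C

55 C


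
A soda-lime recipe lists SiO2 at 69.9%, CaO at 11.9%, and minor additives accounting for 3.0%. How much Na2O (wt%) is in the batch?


Pieces sum to 100%:
  Na2O = 100 - (SiO2 + CaO + others)
  Na2O = 100 - (69.9 + 11.9 + 3.0) = 15.2%

15.2%


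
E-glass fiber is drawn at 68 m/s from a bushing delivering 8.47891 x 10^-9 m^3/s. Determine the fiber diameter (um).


Cross-sectional area from continuity:
  A = Q / v = 8.47891 x 10^-9 / 68 = 1.246899 x 10^-10 m^2
Diameter from circular cross-section:
  d = sqrt(4A / pi) * 10^6 (m -> um)
  d = sqrt(4 * 1.246899 x 10^-10 / pi) * 10^6 = 12.6 um

12.6 um


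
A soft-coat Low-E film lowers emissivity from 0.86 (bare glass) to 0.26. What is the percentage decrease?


Percentage reduction = (1 - coated/uncoated) * 100
  Ratio = 0.26 / 0.86 = 0.3023
  Reduction = (1 - 0.3023) * 100 = 69.8%

69.8%


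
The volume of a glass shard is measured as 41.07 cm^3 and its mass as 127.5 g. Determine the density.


Use the definition of density:
  rho = mass / volume
  rho = 127.5 / 41.07 = 3.104 g/cm^3

3.104 g/cm^3


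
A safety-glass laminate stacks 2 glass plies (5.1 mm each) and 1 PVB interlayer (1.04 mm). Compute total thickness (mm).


Total thickness = glass contribution + PVB contribution
  Glass: 2 * 5.1 = 10.2 mm
  PVB: 1 * 1.04 = 1.04 mm
  Total = 10.2 + 1.04 = 11.24 mm

11.24 mm


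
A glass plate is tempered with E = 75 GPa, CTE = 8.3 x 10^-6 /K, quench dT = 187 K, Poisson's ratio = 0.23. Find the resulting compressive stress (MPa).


Tempering stress: sigma = E * alpha * dT / (1 - nu)
  E (MPa) = 75 * 1000 = 75000
  Numerator = 75000 * (8.3 x 10^-6) * 187 = 116.4075
  Denominator = 1 - 0.23 = 0.77
  sigma = 116.4075 / 0.77 = 151.2 MPa

151.2 MPa


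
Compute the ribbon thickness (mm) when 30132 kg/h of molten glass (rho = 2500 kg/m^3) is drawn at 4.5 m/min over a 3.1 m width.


Ribbon cross-section from mass balance:
  Volume rate = throughput / density = 30132 / 2500 = 12.0528 m^3/h
  thickness = volume rate / (speed * 60 * width), i.e.
  thickness = throughput / (60 * speed * width * density) * 1000
  thickness = 30132 / (60 * 4.5 * 3.1 * 2500) * 1000 = 14.4 mm

14.4 mm


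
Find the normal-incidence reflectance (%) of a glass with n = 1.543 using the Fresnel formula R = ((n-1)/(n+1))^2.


Fresnel reflectance at normal incidence:
  R = ((n - 1)/(n + 1))^2
  (n - 1)/(n + 1) = (1.543 - 1)/(1.543 + 1) = 0.213527
  R = 0.213527^2 = 0.0455938
  R(%) = 0.0455938 * 100 = 4.559%

4.559%


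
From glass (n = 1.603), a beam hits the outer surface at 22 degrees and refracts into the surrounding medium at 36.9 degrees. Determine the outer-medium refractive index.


Apply Snell's law: n1 * sin(theta1) = n2 * sin(theta2)
  n2 = n1 * sin(theta1) / sin(theta2)
  sin(22) = 0.374607
  sin(36.9) = 0.60042
  n2 = 1.603 * 0.374607 / 0.60042 = 1.0001

1.0001


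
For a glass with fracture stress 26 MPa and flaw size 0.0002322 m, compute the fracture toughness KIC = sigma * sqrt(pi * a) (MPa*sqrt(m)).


Fracture toughness: KIC = sigma * sqrt(pi * a)
  pi * a = pi * 0.0002322 = 0.000729478
  sqrt(pi * a) = 0.027009
  KIC = 26 * 0.027009 = 0.702 MPa*sqrt(m)

0.702 MPa*sqrt(m)


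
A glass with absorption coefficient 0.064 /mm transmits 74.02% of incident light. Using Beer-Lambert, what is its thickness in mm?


Rearrange T = exp(-alpha * thickness):
  thickness = -ln(T) / alpha
  T = 74.02/100 = 0.7402
  ln(T) = -0.30083
  -ln(T) = 0.30083
  thickness = 0.30083 / 0.064 = 4.7 mm

4.7 mm


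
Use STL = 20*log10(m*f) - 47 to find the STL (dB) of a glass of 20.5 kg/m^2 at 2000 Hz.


Mass law: STL = 20 * log10(m * f) - 47
  m * f = 20.5 * 2000 = 41000
  log10(41000) = 4.61278
  STL = 20 * 4.61278 - 47 = 92.2556 - 47 = 45.3 dB

45.3 dB


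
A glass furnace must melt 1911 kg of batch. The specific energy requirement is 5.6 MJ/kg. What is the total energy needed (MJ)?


Total energy = mass * specific energy
  E = 1911 * 5.6 = 10701.6 MJ

10701.6 MJ


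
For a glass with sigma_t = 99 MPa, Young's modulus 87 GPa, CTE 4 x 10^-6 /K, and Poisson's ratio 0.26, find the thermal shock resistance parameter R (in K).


Thermal shock resistance: R = sigma * (1 - nu) / (E * alpha)
  Numerator = 99 * (1 - 0.26) = 73.26
  Denominator = 87 * 1000 * (4 x 10^-6) = 0.348
  R = 73.26 / 0.348 = 210.5 K

210.5 K


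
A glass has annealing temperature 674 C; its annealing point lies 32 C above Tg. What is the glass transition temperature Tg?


Rearrange T_anneal = Tg + offset for Tg:
  Tg = T_anneal - offset = 674 - 32 = 642 C

642 C


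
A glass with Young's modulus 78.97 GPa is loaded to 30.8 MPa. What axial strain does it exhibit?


Rearrange E = sigma / epsilon:
  epsilon = sigma / E
  E (MPa) = 78.97 * 1000 = 78970
  epsilon = 30.8 / 78970 = 0.00039

0.00039


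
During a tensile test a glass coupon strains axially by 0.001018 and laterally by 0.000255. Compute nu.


Poisson's ratio: nu = lateral strain / axial strain
  nu = 0.000255 / 0.001018 = 0.2505

0.2505


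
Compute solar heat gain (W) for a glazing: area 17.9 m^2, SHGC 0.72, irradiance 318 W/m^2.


Solar heat gain: Q = Area * SHGC * Irradiance
  Q = 17.9 * 0.72 * 318 = 4098.4 W

4098.4 W


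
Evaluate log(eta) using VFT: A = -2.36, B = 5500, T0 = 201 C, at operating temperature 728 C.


VFT equation: log(eta) = A + B / (T - T0)
  T - T0 = 728 - 201 = 527
  B / (T - T0) = 5500 / 527 = 10.436
  log(eta) = -2.36 + 10.436 = 8.076

8.076


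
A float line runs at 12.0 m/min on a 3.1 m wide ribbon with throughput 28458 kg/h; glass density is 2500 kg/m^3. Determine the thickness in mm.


Ribbon cross-section from mass balance:
  Volume rate = throughput / density = 28458 / 2500 = 11.3832 m^3/h
  thickness = volume rate / (speed * 60 * width), i.e.
  thickness = throughput / (60 * speed * width * density) * 1000
  thickness = 28458 / (60 * 12.0 * 3.1 * 2500) * 1000 = 5.1 mm

5.1 mm


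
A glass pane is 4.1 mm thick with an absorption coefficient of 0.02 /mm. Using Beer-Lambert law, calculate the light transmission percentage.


Beer-Lambert law: T = exp(-alpha * thickness)
  exponent = -0.02 * 4.1 = -0.082
  T = exp(-0.082) = 0.9213
  Percentage = 0.9213 * 100 = 92.13%

92.13%


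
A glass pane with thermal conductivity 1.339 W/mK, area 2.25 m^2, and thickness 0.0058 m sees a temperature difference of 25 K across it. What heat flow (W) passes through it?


Fourier's law: Q = k * A * dT / t
  Q = 1.339 * 2.25 * 25 / 0.0058
  Q = 75.31875 / 0.0058 = 12986 W

12986 W


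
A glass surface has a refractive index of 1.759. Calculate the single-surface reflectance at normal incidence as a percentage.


Fresnel reflectance at normal incidence:
  R = ((n - 1)/(n + 1))^2
  (n - 1)/(n + 1) = (1.759 - 1)/(1.759 + 1) = 0.2751
  R = 0.2751^2 = 0.07568
  R(%) = 0.07568 * 100 = 7.568%

7.568%


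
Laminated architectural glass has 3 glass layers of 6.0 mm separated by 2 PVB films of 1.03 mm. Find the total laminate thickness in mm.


Total thickness = glass contribution + PVB contribution
  Glass: 3 * 6.0 = 18.0 mm
  PVB: 2 * 1.03 = 2.06 mm
  Total = 18.0 + 2.06 = 20.06 mm

20.06 mm


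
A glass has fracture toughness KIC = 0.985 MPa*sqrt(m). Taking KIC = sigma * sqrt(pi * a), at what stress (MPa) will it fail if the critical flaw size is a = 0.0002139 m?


Rearrange KIC = sigma * sqrt(pi * a):
  sigma = KIC / sqrt(pi * a)
  sqrt(pi * 0.0002139) = 0.025923
  sigma = 0.985 / 0.025923 = 38.0 MPa

38.0 MPa


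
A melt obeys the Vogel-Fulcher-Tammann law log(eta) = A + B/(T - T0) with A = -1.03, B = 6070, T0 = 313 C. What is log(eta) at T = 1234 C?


VFT equation: log(eta) = A + B / (T - T0)
  T - T0 = 1234 - 313 = 921
  B / (T - T0) = 6070 / 921 = 6.591
  log(eta) = -1.03 + 6.591 = 5.561

5.561


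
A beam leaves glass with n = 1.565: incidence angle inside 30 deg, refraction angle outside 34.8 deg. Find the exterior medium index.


Apply Snell's law: n1 * sin(theta1) = n2 * sin(theta2)
  n2 = n1 * sin(theta1) / sin(theta2)
  sin(30) = 0.5
  sin(34.8) = 0.570714
  n2 = 1.565 * 0.5 / 0.570714 = 1.3711

1.3711


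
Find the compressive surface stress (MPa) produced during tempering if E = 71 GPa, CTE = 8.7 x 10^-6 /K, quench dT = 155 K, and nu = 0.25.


Tempering stress: sigma = E * alpha * dT / (1 - nu)
  E (MPa) = 71 * 1000 = 71000
  Numerator = 71000 * (8.7 x 10^-6) * 155 = 95.7435
  Denominator = 1 - 0.25 = 0.75
  sigma = 95.7435 / 0.75 = 127.7 MPa

127.7 MPa


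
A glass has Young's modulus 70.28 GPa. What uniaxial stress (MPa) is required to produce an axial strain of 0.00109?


Rearrange E = sigma / epsilon:
  sigma = E * epsilon
  E (MPa) = 70.28 * 1000 = 70280
  sigma = 70280 * 0.00109 = 76.61 MPa

76.61 MPa


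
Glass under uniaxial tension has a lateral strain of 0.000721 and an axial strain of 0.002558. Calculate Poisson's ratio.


Poisson's ratio: nu = lateral strain / axial strain
  nu = 0.000721 / 0.002558 = 0.2819

0.2819


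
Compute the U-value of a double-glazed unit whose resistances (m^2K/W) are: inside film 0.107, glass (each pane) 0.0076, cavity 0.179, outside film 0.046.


Total thermal resistance (series):
  R_total = R_in + R_glass + R_air + R_glass + R_out
  R_total = 0.107 + 0.0076 + 0.179 + 0.0076 + 0.046 = 0.3472 m^2K/W
U-value = 1 / R_total = 1 / 0.3472 = 2.88 W/m^2K

2.88 W/m^2K


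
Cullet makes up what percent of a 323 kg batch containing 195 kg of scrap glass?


Cullet ratio = (cullet mass / total batch mass) * 100
  Ratio = 195 / 323 * 100 = 60.37%

60.37%


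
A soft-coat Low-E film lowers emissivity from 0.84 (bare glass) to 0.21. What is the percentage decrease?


Percentage reduction = (1 - coated/uncoated) * 100
  Ratio = 0.21 / 0.84 = 0.25
  Reduction = (1 - 0.25) * 100 = 75.0%

75.0%


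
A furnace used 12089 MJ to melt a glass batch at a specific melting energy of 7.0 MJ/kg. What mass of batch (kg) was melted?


Rearrange E = m * s for m:
  m = E / s
  m = 12089 / 7.0 = 1727.0 kg

1727.0 kg


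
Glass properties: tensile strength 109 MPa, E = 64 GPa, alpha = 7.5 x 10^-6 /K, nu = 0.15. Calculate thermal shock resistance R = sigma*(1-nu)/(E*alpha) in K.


Thermal shock resistance: R = sigma * (1 - nu) / (E * alpha)
  Numerator = 109 * (1 - 0.15) = 92.65
  Denominator = 64 * 1000 * (7.5 x 10^-6) = 0.48
  R = 92.65 / 0.48 = 193.0 K

193.0 K


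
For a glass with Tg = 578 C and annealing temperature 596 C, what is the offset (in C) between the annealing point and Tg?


Offset = T_anneal - Tg:
  offset = 596 - 578 = 18 C

18 C


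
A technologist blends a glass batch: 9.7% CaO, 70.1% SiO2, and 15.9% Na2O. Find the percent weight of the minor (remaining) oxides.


Sum the three major oxides:
  SiO2 + Na2O + CaO = 70.1 + 15.9 + 9.7 = 95.7%
Subtract from 100%:
  Others = 100 - 95.7 = 4.3%

4.3%


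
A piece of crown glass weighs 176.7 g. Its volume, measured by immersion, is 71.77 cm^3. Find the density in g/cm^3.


Use the definition of density:
  rho = mass / volume
  rho = 176.7 / 71.77 = 2.462 g/cm^3

2.462 g/cm^3


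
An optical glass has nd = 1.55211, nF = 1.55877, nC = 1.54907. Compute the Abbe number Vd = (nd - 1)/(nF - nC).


Abbe number formula: Vd = (nd - 1) / (nF - nC)
  nd - 1 = 1.55211 - 1 = 0.55211
  nF - nC = 1.55877 - 1.54907 = 0.0097
  Vd = 0.55211 / 0.0097 = 56.92

56.92


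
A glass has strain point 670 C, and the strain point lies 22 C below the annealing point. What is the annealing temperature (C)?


T_anneal = T_strain + gap:
  T_anneal = 670 + 22 = 692 C

692 C


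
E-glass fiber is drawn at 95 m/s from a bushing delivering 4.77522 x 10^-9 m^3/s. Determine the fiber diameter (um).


Cross-sectional area from continuity:
  A = Q / v = 4.77522 x 10^-9 / 95 = 5.026547 x 10^-11 m^2
Diameter from circular cross-section:
  d = sqrt(4A / pi) * 10^6 (m -> um)
  d = sqrt(4 * 5.026547 x 10^-11 / pi) * 10^6 = 8.0 um

8.0 um


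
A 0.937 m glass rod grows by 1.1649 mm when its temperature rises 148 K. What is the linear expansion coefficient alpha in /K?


Rearrange dL = alpha * L0 * dT for alpha:
  alpha = dL / (L0 * dT)
  alpha = (1.1649 / 1000) / (0.937 * 148) = 0.0000084 /K = 8.4 x 10^-6 /K

8.4 x 10^-6 /K
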